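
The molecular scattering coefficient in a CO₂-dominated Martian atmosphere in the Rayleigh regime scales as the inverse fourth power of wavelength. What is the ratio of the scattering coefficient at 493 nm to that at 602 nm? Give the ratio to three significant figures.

Rayleigh scattering ∝ λ⁻⁴, so the ratio of coefficients is the inverse fourth power of the wavelength ratio.
σ(493)/σ(602) = (602/493)⁴ = (1.2211)⁴ = 2.223.

2.22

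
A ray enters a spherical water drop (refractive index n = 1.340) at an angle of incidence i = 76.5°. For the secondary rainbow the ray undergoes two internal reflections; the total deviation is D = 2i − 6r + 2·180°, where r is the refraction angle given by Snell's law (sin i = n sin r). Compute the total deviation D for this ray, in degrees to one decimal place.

233.9°

sin r = sin 76.5° / 1.340 = 0.9724/1.340 = 0.7256; r = 46.52°.
D = 2·76.5° − 6·46.52° + 2·180° = 153.00° − 279.14° + 360° = 233.86°.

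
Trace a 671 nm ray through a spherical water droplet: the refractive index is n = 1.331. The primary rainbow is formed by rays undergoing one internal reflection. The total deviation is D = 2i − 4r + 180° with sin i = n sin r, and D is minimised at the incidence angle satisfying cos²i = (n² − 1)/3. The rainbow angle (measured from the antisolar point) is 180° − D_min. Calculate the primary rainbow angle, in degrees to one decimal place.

cos²i = (1.77156 − 1)/3 = 0.25719; i = arccos(0.50714) = 59.527°.
sin r = sin 59.527°/1.331 = 0.64753; r = 40.356°.
D_min = 2·59.527° − 4·40.356° + 180° = 137.630°.
Rainbow angle = 180° − D_min = 42.370°.

42.4°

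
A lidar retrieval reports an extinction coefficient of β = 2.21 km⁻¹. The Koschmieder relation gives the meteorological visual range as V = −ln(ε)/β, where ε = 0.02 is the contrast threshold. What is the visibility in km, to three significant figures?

1.77 km

V = −ln(0.02) / 2.21 = 3.912 / 2.21 = 1.7701 km.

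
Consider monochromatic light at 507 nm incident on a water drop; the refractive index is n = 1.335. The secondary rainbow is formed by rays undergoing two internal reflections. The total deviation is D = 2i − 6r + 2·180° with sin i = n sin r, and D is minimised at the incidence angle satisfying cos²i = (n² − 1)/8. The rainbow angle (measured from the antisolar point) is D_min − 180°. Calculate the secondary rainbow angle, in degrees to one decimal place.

51.4°

cos²i = (1.78222 − 1)/8 = 0.09778; i = arccos(0.31269) = 71.778°.
sin r = sin 71.778°/1.335 = 0.71150; r = 45.357°.
D_min = 2·71.778° − 6·45.357° + 360° = 231.414°.
Rainbow angle = D_min − 180° = 51.414°.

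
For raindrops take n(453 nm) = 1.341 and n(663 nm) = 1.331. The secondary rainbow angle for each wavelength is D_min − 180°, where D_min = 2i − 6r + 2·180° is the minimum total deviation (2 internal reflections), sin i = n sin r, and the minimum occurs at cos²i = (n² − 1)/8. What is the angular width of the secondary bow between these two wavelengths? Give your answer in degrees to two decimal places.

At 453 nm (n = 1.341): cos²i = 0.09979 → i = 71.586°, r = 45.034°, D_min = 232.966°, rainbow angle = 52.966°.
At 663 nm (n = 1.331): cos²i = 0.09645 → i = 71.907°, r = 45.575°, D_min = 230.365°, rainbow angle = 50.365°.
Angular width = |52.966° − 50.365°| = 2.601°.

2.60°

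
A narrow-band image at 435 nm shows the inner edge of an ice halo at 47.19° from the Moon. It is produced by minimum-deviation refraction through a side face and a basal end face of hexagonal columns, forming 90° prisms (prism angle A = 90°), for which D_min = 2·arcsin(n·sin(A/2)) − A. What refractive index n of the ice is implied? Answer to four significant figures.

1.317

Rearranging: n = sin((D_min + A)/2) / sin(A/2).
(D_min + A)/2 = (47.19° + 90°)/2 = 68.595°.
n = sin 68.595° / sin 45° = 0.9310 / 0.7071 = 1.3167.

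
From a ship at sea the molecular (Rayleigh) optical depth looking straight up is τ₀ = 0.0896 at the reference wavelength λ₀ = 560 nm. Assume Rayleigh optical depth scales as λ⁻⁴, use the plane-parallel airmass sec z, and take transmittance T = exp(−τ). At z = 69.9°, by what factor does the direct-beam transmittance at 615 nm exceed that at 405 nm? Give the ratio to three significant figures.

Airmass: sec 69.9° = 2.9099.
τ(615 nm) = 0.0896 × (560/615)⁴ × 2.9099 = 0.0896 × 0.6875 × 2.9099 = 0.1792.
τ(405 nm) = 0.0896 × (560/405)⁴ × 2.9099 = 0.0896 × 3.6554 × 2.9099 = 0.9530.
T(615)/T(405) = exp(τ_B − τ_A) = exp(0.7738) = 2.1680.

2.17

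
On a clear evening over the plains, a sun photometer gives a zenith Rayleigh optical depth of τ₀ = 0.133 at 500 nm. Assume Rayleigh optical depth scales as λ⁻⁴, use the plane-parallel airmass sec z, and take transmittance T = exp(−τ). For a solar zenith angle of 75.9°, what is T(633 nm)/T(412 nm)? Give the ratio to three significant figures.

Airmass: sec 75.9° = 4.1048.
τ(633 nm) = 0.133 × (500/633)⁴ × 4.1048 = 0.133 × 0.3893 × 4.1048 = 0.2125.
τ(412 nm) = 0.133 × (500/412)⁴ × 4.1048 = 0.133 × 2.1692 × 4.1048 = 1.1842.
T(633)/T(412) = exp(τ_B − τ_A) = exp(0.9717) = 2.6425.

2.64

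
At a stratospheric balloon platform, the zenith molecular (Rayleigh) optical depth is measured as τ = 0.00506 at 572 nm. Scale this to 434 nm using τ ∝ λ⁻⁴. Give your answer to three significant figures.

0.0153

τ(434 nm) = τ(572 nm) × (572/434)⁴ = 0.00506 × (1.3180)⁴ = 0.00506 × 3.0173 = 0.0153.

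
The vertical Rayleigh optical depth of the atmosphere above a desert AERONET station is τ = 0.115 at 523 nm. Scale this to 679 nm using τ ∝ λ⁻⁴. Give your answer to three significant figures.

0.0405

τ(679 nm) = τ(523 nm) × (523/679)⁴ = 0.115 × (0.7703)⁴ = 0.115 × 0.3520 = 0.0405.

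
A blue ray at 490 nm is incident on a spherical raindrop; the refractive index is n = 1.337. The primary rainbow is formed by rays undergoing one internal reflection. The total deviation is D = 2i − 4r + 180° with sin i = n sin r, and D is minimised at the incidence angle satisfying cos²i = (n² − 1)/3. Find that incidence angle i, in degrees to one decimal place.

cos²i = (1.337² − 1)/3 = (1.78757 − 1)/3 = 0.26252.
cos i = 0.51237, so i = 59.178°.

59.2°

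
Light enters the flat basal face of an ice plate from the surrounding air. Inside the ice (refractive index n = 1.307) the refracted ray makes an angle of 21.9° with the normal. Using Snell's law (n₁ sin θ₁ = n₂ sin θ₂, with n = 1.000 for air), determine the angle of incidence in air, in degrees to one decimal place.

Snell: sin θ_i = n · sin θ_r = 1.307 × sin 21.9° = 1.307 × 0.3730 = 0.4875.
θ_i = arcsin(0.4875) = 29.18°.

29.2°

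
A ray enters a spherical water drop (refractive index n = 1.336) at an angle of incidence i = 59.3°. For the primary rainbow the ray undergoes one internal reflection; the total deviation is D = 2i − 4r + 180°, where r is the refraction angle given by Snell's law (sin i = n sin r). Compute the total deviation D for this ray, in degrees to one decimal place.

sin r = sin 59.3° / 1.336 = 0.8599/1.336 = 0.6436; r = 40.06°.
D = 2·59.3° − 4·40.06° + 180° = 118.60° − 160.24° + 180° = 138.36°.

138.4°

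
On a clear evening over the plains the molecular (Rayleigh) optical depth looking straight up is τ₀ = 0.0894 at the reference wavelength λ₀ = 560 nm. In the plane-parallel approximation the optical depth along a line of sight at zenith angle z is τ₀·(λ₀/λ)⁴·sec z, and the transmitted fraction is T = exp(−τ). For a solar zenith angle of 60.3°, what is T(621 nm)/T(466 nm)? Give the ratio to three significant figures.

Airmass: sec 60.3° = 2.0183.
τ(621 nm) = 0.0894 × (560/621)⁴ × 2.0183 = 0.0894 × 0.6613 × 2.0183 = 0.1193.
τ(466 nm) = 0.0894 × (560/466)⁴ × 2.0183 = 0.0894 × 2.0855 × 2.0183 = 0.3763.
T(621)/T(466) = exp(τ_B − τ_A) = exp(0.2570) = 1.2930.

1.29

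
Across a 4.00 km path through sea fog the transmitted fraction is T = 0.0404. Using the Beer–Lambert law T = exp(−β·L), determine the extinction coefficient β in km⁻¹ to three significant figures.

Beer–Lambert: T = exp(−βL) ⇒ β = −ln(T)/L = −ln(0.0404)/4.00 = 3.2089/4.00 = 0.8022 km⁻¹.

0.802 km⁻¹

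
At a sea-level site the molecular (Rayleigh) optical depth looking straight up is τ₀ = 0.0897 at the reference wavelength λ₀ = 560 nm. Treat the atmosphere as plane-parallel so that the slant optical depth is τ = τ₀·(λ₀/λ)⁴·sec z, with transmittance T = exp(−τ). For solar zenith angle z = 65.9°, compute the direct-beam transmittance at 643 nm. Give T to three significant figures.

0.881

sec 65.9° = 2.4490.
τ = 0.0897 × (560/643)⁴ × 2.4490 = 0.0897 × 0.5753 × 2.4490 = 0.1264.
T = exp(−0.1264) = 0.8813.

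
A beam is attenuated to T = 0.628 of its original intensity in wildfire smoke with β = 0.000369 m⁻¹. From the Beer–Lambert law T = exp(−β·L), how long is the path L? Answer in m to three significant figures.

1260 m

Beer–Lambert: T = exp(−βL) ⇒ L = −ln(T)/β = −ln(0.628)/0.000369 = 0.4652/0.000369 = 1261 m.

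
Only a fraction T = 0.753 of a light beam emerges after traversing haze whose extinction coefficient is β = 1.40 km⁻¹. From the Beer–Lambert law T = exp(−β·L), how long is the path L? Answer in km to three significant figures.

0.203 km

Beer–Lambert: T = exp(−βL) ⇒ L = −ln(T)/β = −ln(0.753)/1.40 = 0.2837/1.40 = 0.2026 km.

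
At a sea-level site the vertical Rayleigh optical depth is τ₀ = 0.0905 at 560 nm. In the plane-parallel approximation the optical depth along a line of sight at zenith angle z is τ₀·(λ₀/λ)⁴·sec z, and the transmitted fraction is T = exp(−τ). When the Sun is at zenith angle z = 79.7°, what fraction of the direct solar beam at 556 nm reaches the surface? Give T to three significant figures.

sec 79.7° = 5.5928.
τ = 0.0905 × (560/556)⁴ × 5.5928 = 0.0905 × 1.0291 × 5.5928 = 0.5209.
T = exp(−0.5209) = 0.5940.

0.594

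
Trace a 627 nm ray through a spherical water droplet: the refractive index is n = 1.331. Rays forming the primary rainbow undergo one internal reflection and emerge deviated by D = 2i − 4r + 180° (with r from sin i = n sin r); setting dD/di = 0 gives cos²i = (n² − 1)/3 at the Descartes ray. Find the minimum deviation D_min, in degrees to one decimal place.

137.6°

cos²i = (1.77156 − 1)/3 = 0.25719; i = arccos(0.50714) = 59.527°.
sin r = sin 59.527°/1.331 = 0.64753; r = 40.356°.
D_min = 2·59.527° − 4·40.356° + 180° = 137.630°.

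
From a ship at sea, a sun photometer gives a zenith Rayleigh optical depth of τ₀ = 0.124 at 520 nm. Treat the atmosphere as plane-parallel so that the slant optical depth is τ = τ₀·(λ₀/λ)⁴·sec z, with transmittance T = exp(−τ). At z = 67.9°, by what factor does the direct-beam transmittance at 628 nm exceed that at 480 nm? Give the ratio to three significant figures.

1.35

Airmass: sec 67.9° = 2.6580.
τ(628 nm) = 0.124 × (520/628)⁴ × 2.6580 = 0.124 × 0.4701 × 2.6580 = 0.1549.
τ(480 nm) = 0.124 × (520/480)⁴ × 2.6580 = 0.124 × 1.3774 × 2.6580 = 0.4540.
T(628)/T(480) = exp(τ_B − τ_A) = exp(0.2990) = 1.3486.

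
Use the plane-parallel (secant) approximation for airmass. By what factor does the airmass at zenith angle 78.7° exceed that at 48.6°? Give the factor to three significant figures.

X(78.7°)/X(48.6°) = sec 78.7° / sec 48.6° = cos 48.6° / cos 78.7° = 0.6613/0.1959 = 3.3750.

3.37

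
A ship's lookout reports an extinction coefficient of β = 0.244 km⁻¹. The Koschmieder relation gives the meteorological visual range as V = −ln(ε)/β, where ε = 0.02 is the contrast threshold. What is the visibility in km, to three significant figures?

V = −ln(0.02) / 0.244 = 3.912 / 0.244 = 16.0329 km.

16.0 km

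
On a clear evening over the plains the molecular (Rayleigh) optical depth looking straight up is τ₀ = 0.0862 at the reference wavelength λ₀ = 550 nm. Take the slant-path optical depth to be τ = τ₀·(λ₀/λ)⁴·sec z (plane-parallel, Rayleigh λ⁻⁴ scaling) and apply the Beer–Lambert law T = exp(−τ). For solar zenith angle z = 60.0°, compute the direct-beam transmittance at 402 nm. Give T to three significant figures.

0.547

sec 60.0° = 2.0000.
τ = 0.0862 × (550/402)⁴ × 2.0000 = 0.0862 × 3.5039 × 2.0000 = 0.6041.
T = exp(−0.6041) = 0.5466.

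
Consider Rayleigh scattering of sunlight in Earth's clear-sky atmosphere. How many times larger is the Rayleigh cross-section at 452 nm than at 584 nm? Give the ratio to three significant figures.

Rayleigh scattering ∝ λ⁻⁴, so the ratio of coefficients is the inverse fourth power of the wavelength ratio.
σ(452)/σ(584) = (584/452)⁴ = (1.2920)⁴ = 2.787.

2.79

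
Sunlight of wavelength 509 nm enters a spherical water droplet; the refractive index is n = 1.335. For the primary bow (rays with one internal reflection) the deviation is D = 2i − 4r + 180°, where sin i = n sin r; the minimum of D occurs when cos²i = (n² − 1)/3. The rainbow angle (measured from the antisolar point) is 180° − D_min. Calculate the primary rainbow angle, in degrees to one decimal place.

cos²i = (1.78222 − 1)/3 = 0.26074; i = arccos(0.51063) = 59.294°.
sin r = sin 59.294°/1.335 = 0.64405; r = 40.094°.
D_min = 2·59.294° − 4·40.094° + 180° = 138.212°.
Rainbow angle = 180° − D_min = 41.788°.

41.8°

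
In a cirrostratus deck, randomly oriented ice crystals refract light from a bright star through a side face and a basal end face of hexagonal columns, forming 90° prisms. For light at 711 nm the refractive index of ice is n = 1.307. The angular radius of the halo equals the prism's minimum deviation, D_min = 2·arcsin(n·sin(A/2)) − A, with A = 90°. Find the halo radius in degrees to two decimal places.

45.09°

n·sin(A/2) = 1.307 × sin 45° = 1.307 × 0.7071 = 0.9242.
D_min = 2·arcsin(0.9242) − 90° = 2 × 67.546° − 90° = 45.093°.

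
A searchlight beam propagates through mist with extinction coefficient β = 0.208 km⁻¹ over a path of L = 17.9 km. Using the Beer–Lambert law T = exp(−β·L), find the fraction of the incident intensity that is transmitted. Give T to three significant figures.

0.0242

τ = β·L = 0.208 × 17.9 = 3.7232.
T = exp(−3.7232) = 0.0242.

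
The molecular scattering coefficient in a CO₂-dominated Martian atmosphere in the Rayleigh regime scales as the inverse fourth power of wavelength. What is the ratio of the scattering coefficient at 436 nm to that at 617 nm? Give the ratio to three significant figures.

Rayleigh scattering ∝ λ⁻⁴, so the ratio of coefficients is the inverse fourth power of the wavelength ratio.
σ(436)/σ(617) = (617/436)⁴ = (1.4151)⁴ = 4.01.

4.01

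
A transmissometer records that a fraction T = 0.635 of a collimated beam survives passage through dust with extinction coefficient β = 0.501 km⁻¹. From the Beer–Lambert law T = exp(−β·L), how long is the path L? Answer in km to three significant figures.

Beer–Lambert: T = exp(−βL) ⇒ L = −ln(T)/β = −ln(0.635)/0.501 = 0.4541/0.501 = 0.9064 km.

0.906 km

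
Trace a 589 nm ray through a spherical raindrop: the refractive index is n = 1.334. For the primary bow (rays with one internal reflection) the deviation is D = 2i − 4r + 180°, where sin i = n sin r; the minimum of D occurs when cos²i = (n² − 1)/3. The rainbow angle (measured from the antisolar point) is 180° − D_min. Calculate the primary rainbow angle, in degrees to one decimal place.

cos²i = (1.77956 − 1)/3 = 0.25985; i = arccos(0.50976) = 59.352°.
sin r = sin 59.352°/1.334 = 0.64492; r = 40.159°.
D_min = 2·59.352° − 4·40.159° + 180° = 138.067°.
Rainbow angle = 180° − D_min = 41.933°.

41.9°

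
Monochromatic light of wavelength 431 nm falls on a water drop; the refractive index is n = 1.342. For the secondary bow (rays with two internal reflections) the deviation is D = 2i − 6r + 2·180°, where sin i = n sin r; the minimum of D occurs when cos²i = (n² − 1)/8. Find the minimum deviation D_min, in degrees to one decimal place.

233.2°

cos²i = (1.80096 − 1)/8 = 0.10012; i = arccos(0.31642) = 71.554°.
sin r = sin 71.554°/1.342 = 0.70687; r = 44.981°.
D_min = 2·71.554° − 6·44.981° + 360° = 233.222°.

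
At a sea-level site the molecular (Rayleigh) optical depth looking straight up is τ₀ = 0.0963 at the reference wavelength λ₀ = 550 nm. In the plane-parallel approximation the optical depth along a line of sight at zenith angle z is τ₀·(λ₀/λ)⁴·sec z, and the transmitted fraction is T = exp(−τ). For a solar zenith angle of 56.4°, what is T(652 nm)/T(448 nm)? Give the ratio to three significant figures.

1.36

Airmass: sec 56.4° = 1.8070.
τ(652 nm) = 0.0963 × (550/652)⁴ × 1.8070 = 0.0963 × 0.5064 × 1.8070 = 0.0881.
τ(448 nm) = 0.0963 × (550/448)⁴ × 1.8070 = 0.0963 × 2.2716 × 1.8070 = 0.3953.
T(652)/T(448) = exp(τ_B − τ_A) = exp(0.3072) = 1.3596.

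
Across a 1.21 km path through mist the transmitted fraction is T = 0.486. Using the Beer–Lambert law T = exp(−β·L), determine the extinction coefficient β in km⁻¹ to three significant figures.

0.596 km⁻¹

Beer–Lambert: T = exp(−βL) ⇒ β = −ln(T)/L = −ln(0.486)/1.21 = 0.7215/1.21 = 0.5963 km⁻¹.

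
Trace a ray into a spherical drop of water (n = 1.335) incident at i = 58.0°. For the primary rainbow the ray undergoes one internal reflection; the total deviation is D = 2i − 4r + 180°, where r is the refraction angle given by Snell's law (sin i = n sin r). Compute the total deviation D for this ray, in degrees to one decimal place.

sin r = sin 58.0° / 1.335 = 0.8480/1.335 = 0.6352; r = 39.44°.
D = 2·58.0° − 4·39.44° + 180° = 116.00° − 157.75° + 180° = 138.25°.

138.2°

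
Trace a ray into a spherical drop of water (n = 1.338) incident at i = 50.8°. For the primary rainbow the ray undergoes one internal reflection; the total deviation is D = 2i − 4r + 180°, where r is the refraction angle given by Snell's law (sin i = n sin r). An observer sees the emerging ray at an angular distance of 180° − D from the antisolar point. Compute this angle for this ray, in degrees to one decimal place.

sin r = sin 50.8° / 1.338 = 0.7749/1.338 = 0.5792; r = 35.39°.
D = 2·50.8° − 4·35.39° + 180° = 101.60° − 141.57° + 180° = 140.03°.
Angle from antisolar point = 180° − D = 39.97°.

40.0°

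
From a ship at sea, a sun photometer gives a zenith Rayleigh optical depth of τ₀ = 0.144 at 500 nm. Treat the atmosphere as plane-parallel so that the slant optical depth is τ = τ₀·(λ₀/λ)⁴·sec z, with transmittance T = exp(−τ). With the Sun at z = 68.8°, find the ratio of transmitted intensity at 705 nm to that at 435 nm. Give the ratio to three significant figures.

1.81

Airmass: sec 68.8° = 2.7653.
τ(705 nm) = 0.144 × (500/705)⁴ × 2.7653 = 0.144 × 0.2530 × 2.7653 = 0.1007.
τ(435 nm) = 0.144 × (500/435)⁴ × 2.7653 = 0.144 × 1.7455 × 2.7653 = 0.6951.
T(705)/T(435) = exp(τ_B − τ_A) = exp(0.5943) = 1.8118.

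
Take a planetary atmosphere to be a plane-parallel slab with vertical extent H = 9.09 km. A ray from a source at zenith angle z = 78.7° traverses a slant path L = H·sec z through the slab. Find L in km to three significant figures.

46.4 km

sec z = 1/cos 78.7° = 5.1034.
L = 9.09 × 5.1034 = 46.390 km.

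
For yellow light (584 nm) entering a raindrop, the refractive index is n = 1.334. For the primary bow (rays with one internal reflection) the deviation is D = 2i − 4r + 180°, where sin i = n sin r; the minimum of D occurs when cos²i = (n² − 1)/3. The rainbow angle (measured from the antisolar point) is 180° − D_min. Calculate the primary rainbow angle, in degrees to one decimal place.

cos²i = (1.77956 − 1)/3 = 0.25985; i = arccos(0.50976) = 59.352°.
sin r = sin 59.352°/1.334 = 0.64492; r = 40.159°.
D_min = 2·59.352° − 4·40.159° + 180° = 138.067°.
Rainbow angle = 180° − D_min = 41.933°.

41.9°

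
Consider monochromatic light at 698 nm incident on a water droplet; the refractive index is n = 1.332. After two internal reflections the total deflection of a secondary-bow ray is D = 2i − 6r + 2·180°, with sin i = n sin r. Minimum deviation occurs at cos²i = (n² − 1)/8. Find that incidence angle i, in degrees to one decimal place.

cos²i = (1.332² − 1)/8 = (1.77422 − 1)/8 = 0.09678.
cos i = 0.31109, so i = 71.875°.

71.9°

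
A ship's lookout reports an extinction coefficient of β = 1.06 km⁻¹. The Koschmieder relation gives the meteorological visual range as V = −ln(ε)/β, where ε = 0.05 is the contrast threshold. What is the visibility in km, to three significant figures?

V = −ln(0.05) / 1.06 = 2.996 / 1.06 = 2.8262 km.

2.83 km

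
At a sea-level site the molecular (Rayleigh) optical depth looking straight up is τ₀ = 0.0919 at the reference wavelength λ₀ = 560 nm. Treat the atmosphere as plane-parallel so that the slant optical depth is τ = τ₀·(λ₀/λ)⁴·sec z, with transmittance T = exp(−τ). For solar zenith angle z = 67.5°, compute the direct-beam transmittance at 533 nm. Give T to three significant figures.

0.746

sec 67.5° = 2.6131.
τ = 0.0919 × (560/533)⁴ × 2.6131 = 0.0919 × 1.2185 × 2.6131 = 0.2926.
T = exp(−0.2926) = 0.7463.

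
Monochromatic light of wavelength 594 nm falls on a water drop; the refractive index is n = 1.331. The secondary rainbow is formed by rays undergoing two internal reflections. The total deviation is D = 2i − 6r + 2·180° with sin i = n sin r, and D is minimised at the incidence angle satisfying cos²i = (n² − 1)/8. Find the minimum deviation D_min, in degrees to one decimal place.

cos²i = (1.77156 − 1)/8 = 0.09645; i = arccos(0.31056) = 71.907°.
sin r = sin 71.907°/1.331 = 0.71417; r = 45.575°.
D_min = 2·71.907° − 6·45.575° + 360° = 230.365°.

230.4°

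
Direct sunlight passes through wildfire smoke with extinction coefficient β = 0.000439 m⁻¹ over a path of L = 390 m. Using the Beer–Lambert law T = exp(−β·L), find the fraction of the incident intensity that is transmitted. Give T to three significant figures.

τ = β·L = 0.000439 × 390 = 0.1712.
T = exp(−0.1712) = 0.8426.

0.843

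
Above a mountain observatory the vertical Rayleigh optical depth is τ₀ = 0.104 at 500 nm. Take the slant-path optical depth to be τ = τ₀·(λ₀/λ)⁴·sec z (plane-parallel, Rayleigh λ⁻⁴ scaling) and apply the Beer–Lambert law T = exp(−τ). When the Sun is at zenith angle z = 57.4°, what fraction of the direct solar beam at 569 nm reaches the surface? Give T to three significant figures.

sec 57.4° = 1.8561.
τ = 0.104 × (500/569)⁴ × 1.8561 = 0.104 × 0.5963 × 1.8561 = 0.1151.
T = exp(−0.1151) = 0.8913.

0.891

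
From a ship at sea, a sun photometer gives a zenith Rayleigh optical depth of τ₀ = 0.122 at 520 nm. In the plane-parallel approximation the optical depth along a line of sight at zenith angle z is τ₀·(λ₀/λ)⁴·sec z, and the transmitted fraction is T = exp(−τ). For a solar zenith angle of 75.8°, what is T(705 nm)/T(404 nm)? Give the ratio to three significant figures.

3.38

Airmass: sec 75.8° = 4.0765.
τ(705 nm) = 0.122 × (520/705)⁴ × 4.0765 = 0.122 × 0.2960 × 4.0765 = 0.1472.
τ(404 nm) = 0.122 × (520/404)⁴ × 4.0765 = 0.122 × 2.7447 × 4.0765 = 1.3650.
T(705)/T(404) = exp(τ_B − τ_A) = exp(1.2178) = 3.3798.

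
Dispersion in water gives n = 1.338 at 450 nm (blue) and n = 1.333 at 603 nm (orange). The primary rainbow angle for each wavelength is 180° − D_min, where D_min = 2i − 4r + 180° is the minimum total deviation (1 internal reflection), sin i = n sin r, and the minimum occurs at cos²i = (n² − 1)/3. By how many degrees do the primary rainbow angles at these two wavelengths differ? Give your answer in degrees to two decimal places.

At 450 nm (n = 1.338): cos²i = 0.26341 → i = 59.120°, r = 39.899°, D_min = 138.643°, rainbow angle = 41.357°.
At 603 nm (n = 1.333): cos²i = 0.25896 → i = 59.410°, r = 40.225°, D_min = 137.922°, rainbow angle = 42.078°.
Angular width = |41.357° − 42.078°| = 0.722°.

0.72°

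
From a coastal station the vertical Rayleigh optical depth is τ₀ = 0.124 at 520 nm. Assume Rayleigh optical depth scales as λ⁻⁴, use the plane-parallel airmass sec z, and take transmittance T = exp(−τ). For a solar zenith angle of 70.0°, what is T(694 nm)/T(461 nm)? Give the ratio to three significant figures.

1.60

Airmass: sec 70.0° = 2.9238.
τ(694 nm) = 0.124 × (520/694)⁴ × 2.9238 = 0.124 × 0.3152 × 2.9238 = 0.1143.
τ(461 nm) = 0.124 × (520/461)⁴ × 2.9238 = 0.124 × 1.6189 × 2.9238 = 0.5869.
T(694)/T(461) = exp(τ_B − τ_A) = exp(0.4726) = 1.6042.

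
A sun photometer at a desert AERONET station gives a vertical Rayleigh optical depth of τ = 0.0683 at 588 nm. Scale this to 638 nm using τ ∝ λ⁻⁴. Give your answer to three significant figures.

0.0493

τ(638 nm) = τ(588 nm) × (588/638)⁴ = 0.0683 × (0.9216)⁴ = 0.0683 × 0.7215 = 0.0493.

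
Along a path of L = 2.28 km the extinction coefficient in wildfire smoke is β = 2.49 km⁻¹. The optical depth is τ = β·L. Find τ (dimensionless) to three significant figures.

5.68

τ = β·L = 2.49 × 2.28 = 5.6772.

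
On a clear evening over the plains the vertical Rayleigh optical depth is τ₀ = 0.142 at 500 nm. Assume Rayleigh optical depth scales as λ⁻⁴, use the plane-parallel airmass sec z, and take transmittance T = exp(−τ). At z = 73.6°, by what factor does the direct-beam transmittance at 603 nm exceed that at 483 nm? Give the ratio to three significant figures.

Airmass: sec 73.6° = 3.5418.
τ(603 nm) = 0.142 × (500/603)⁴ × 3.5418 = 0.142 × 0.4727 × 3.5418 = 0.2378.
τ(483 nm) = 0.142 × (500/483)⁴ × 3.5418 = 0.142 × 1.1484 × 3.5418 = 0.5776.
T(603)/T(483) = exp(τ_B − τ_A) = exp(0.3398) = 1.4047.

1.40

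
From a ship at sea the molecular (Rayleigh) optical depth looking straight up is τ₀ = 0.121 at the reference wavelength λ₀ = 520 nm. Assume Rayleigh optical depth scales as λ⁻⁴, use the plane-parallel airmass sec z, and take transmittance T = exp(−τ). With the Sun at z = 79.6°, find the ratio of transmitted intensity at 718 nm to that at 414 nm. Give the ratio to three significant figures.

4.41

Airmass: sec 79.6° = 5.5396.
τ(718 nm) = 0.121 × (520/718)⁴ × 5.5396 = 0.121 × 0.2751 × 5.5396 = 0.1844.
τ(414 nm) = 0.121 × (520/414)⁴ × 5.5396 = 0.121 × 2.4889 × 5.5396 = 1.6683.
T(718)/T(414) = exp(τ_B − τ_A) = exp(1.4839) = 4.4101.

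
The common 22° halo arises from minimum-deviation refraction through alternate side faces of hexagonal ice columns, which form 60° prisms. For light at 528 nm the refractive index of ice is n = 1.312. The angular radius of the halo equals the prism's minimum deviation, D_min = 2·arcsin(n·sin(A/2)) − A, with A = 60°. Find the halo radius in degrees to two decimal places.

n·sin(A/2) = 1.312 × sin 30° = 1.312 × 0.5000 = 0.6560.
D_min = 2·arcsin(0.6560) − 60° = 2 × 40.996° − 60° = 21.991°.

21.99°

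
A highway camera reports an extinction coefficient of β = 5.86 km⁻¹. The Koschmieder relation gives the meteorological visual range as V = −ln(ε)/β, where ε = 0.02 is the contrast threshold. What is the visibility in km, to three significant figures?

V = −ln(0.02) / 5.86 = 3.912 / 5.86 = 0.6676 km.

0.668 km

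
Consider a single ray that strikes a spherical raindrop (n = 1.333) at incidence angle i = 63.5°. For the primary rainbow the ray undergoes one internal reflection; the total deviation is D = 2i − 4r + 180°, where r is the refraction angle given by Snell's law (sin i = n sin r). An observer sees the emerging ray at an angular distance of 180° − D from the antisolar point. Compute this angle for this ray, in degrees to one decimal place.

41.7°

sin r = sin 63.5° / 1.333 = 0.8949/1.333 = 0.6714; r = 42.17°.
D = 2·63.5° − 4·42.17° + 180° = 127.00° − 168.69° + 180° = 138.31°.
Angle from antisolar point = 180° − D = 41.69°.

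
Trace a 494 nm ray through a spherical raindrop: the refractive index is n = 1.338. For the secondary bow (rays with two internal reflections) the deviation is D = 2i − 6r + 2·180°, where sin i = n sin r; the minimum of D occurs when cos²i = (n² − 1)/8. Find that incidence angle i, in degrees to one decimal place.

71.7°

cos²i = (1.338² − 1)/8 = (1.79024 − 1)/8 = 0.09878.
cos i = 0.31429, so i = 71.682°.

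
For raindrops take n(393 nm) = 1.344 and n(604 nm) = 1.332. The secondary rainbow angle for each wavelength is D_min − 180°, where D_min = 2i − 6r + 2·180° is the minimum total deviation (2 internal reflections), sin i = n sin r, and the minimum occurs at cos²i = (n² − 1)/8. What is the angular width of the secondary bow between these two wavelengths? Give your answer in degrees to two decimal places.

3.10°

At 393 nm (n = 1.344): cos²i = 0.10079 → i = 71.490°, r = 44.874°, D_min = 233.733°, rainbow angle = 53.733°.
At 604 nm (n = 1.332): cos²i = 0.09678 → i = 71.875°, r = 45.520°, D_min = 230.628°, rainbow angle = 50.628°.
Angular width = |53.733° − 50.628°| = 3.104°.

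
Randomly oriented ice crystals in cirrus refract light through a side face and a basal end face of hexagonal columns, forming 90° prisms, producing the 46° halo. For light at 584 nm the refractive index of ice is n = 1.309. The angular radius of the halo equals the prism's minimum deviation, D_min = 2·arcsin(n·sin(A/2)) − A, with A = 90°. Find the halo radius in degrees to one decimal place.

n·sin(A/2) = 1.309 × sin 45° = 1.309 × 0.7071 = 0.9256.
D_min = 2·arcsin(0.9256) − 90° = 2 × 67.759° − 90° = 45.519°.

45.5°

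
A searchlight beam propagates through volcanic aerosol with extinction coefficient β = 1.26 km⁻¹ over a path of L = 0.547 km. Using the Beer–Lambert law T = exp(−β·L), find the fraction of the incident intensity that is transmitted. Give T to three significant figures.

0.502

τ = β·L = 1.26 × 0.547 = 0.6892.
T = exp(−0.6892) = 0.5020.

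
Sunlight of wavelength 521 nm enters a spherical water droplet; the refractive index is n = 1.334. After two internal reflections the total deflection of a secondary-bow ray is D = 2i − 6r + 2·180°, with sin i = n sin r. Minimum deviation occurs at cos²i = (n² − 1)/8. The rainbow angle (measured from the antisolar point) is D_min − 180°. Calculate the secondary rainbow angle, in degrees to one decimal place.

cos²i = (1.77956 − 1)/8 = 0.09744; i = arccos(0.31216) = 71.810°.
sin r = sin 71.810°/1.334 = 0.71217; r = 45.411°.
D_min = 2·71.810° − 6·45.411° + 360° = 231.153°.
Rainbow angle = D_min − 180° = 51.153°.

51.2°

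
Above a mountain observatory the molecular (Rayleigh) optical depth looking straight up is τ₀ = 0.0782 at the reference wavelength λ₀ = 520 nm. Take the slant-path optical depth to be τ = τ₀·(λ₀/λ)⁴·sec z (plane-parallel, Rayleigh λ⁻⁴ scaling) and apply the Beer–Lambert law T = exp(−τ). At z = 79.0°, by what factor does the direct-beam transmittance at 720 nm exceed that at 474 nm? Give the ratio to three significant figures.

Airmass: sec 79.0° = 5.2408.
τ(720 nm) = 0.0782 × (520/720)⁴ × 5.2408 = 0.0782 × 0.2721 × 5.2408 = 0.1115.
τ(474 nm) = 0.0782 × (520/474)⁴ × 5.2408 = 0.0782 × 1.4484 × 5.2408 = 0.5936.
T(720)/T(474) = exp(τ_B − τ_A) = exp(0.4821) = 1.6195.

1.62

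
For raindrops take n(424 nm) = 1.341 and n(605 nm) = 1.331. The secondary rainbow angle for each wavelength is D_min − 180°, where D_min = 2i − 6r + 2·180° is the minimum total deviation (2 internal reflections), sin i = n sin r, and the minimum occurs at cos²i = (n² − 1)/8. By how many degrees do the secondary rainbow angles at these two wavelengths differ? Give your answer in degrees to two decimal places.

At 424 nm (n = 1.341): cos²i = 0.09979 → i = 71.586°, r = 45.034°, D_min = 232.966°, rainbow angle = 52.966°.
At 605 nm (n = 1.331): cos²i = 0.09645 → i = 71.907°, r = 45.575°, D_min = 230.365°, rainbow angle = 50.365°.
Angular width = |52.966° − 50.365°| = 2.601°.

2.60°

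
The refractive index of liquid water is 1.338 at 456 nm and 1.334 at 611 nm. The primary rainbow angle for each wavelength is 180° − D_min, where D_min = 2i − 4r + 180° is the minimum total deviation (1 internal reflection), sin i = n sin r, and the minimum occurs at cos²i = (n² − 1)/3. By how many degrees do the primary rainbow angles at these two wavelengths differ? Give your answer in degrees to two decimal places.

At 456 nm (n = 1.338): cos²i = 0.26341 → i = 59.120°, r = 39.899°, D_min = 138.643°, rainbow angle = 41.357°.
At 611 nm (n = 1.334): cos²i = 0.25985 → i = 59.352°, r = 40.159°, D_min = 138.067°, rainbow angle = 41.933°.
Angular width = |41.357° − 41.933°| = 0.576°.

0.58°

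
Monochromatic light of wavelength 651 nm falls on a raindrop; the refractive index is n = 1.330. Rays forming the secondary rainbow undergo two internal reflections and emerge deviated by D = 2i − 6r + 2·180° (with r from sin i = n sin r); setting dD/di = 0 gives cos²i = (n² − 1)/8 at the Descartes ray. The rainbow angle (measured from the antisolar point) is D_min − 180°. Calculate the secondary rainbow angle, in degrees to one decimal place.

50.1°

cos²i = (1.76890 − 1)/8 = 0.09611; i = arccos(0.31002) = 71.940°.
sin r = sin 71.940°/1.330 = 0.71483; r = 45.630°.
D_min = 2·71.940° − 6·45.630° + 360° = 230.101°.
Rainbow angle = D_min − 180° = 50.101°.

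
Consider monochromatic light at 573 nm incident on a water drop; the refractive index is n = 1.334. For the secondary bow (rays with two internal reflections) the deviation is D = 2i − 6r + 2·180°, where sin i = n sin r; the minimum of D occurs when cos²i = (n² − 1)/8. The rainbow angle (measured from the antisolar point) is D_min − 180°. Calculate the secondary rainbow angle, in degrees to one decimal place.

cos²i = (1.77956 − 1)/8 = 0.09744; i = arccos(0.31216) = 71.810°.
sin r = sin 71.810°/1.334 = 0.71217; r = 45.411°.
D_min = 2·71.810° − 6·45.411° + 360° = 231.153°.
Rainbow angle = D_min − 180° = 51.153°.

51.2°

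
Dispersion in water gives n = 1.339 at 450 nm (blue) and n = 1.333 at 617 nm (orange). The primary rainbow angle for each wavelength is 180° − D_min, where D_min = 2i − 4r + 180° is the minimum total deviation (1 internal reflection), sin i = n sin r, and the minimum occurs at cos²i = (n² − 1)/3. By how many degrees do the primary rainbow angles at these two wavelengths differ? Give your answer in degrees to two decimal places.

At 450 nm (n = 1.339): cos²i = 0.26431 → i = 59.062°, r = 39.834°, D_min = 138.786°, rainbow angle = 41.214°.
At 617 nm (n = 1.333): cos²i = 0.25896 → i = 59.410°, r = 40.225°, D_min = 137.922°, rainbow angle = 42.078°.
Angular width = |41.214° − 42.078°| = 0.865°.

0.86°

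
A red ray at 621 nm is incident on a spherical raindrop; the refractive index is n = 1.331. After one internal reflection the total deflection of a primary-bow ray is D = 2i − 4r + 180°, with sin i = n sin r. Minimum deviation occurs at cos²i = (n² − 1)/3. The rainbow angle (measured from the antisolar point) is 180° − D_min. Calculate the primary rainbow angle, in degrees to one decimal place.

42.4°

cos²i = (1.77156 − 1)/3 = 0.25719; i = arccos(0.50714) = 59.527°.
sin r = sin 59.527°/1.331 = 0.64753; r = 40.356°.
D_min = 2·59.527° − 4·40.356° + 180° = 137.630°.
Rainbow angle = 180° − D_min = 42.370°.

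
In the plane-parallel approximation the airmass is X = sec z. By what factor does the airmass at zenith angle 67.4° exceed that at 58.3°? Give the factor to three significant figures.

1.37

X(67.4°)/X(58.3°) = sec 67.4° / sec 58.3° = cos 58.3° / cos 67.4° = 0.5255/0.3843 = 1.3674.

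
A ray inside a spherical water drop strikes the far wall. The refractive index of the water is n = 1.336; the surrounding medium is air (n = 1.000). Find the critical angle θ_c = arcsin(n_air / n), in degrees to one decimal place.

sin θ_c = n_air / n = 1.000 / 1.336 = 0.7485.
θ_c = arcsin(0.7485) = 48.46°.

48.5°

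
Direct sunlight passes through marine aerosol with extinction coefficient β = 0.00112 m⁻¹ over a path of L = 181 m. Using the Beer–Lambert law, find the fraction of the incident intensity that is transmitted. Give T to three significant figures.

τ = β·L = 0.00112 × 181 = 0.2027.
T = exp(−0.2027) = 0.8165.

0.817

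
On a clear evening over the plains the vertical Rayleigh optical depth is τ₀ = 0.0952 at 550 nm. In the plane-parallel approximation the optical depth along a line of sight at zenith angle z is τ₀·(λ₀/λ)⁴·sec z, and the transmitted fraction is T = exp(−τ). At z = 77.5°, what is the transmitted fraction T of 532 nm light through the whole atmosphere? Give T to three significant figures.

sec 77.5° = 4.6202.
τ = 0.0952 × (550/532)⁴ × 4.6202 = 0.0952 × 1.1424 × 4.6202 = 0.5025.
T = exp(−0.5025) = 0.6050.

0.605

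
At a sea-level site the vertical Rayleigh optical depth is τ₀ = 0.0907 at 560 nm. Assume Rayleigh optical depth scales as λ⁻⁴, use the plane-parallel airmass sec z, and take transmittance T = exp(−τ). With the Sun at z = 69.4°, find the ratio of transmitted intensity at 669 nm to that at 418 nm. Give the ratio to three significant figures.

Airmass: sec 69.4° = 2.8422.
τ(669 nm) = 0.0907 × (560/669)⁴ × 2.8422 = 0.0907 × 0.4910 × 2.8422 = 0.1266.
τ(418 nm) = 0.0907 × (560/418)⁴ × 2.8422 = 0.0907 × 3.2214 × 2.8422 = 0.8304.
T(669)/T(418) = exp(τ_B − τ_A) = exp(0.7039) = 2.0216.

2.02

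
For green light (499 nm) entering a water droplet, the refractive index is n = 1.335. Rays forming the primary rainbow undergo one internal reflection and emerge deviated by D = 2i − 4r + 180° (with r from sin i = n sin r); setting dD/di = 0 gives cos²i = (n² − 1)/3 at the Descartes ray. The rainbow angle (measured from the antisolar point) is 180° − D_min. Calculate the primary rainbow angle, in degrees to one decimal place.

41.8°

cos²i = (1.78222 − 1)/3 = 0.26074; i = arccos(0.51063) = 59.294°.
sin r = sin 59.294°/1.335 = 0.64405; r = 40.094°.
D_min = 2·59.294° − 4·40.094° + 180° = 138.212°.
Rainbow angle = 180° − D_min = 41.788°.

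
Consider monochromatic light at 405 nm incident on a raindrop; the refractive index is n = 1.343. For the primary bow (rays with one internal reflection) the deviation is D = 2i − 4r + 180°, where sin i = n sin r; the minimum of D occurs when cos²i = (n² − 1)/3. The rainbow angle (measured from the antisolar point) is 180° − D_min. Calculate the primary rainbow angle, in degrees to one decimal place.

cos²i = (1.80365 − 1)/3 = 0.26788; i = arccos(0.51757) = 58.830°.
sin r = sin 58.830°/1.343 = 0.63711; r = 39.577°.
D_min = 2·58.830° − 4·39.577° + 180° = 139.354°.
Rainbow angle = 180° − D_min = 40.646°.

40.6°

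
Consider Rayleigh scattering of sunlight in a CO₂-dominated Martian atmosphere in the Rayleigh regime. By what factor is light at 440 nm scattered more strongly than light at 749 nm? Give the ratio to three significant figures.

Rayleigh scattering ∝ λ⁻⁴, so the ratio of coefficients is the inverse fourth power of the wavelength ratio.
σ(440)/σ(749) = (749/440)⁴ = (1.7023)⁴ = 8.397.

8.40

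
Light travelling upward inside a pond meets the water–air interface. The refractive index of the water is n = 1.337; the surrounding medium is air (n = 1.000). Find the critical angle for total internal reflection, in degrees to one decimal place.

48.4°

sin θ_c = n_air / n = 1.000 / 1.337 = 0.7479.
θ_c = arcsin(0.7479) = 48.41°.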